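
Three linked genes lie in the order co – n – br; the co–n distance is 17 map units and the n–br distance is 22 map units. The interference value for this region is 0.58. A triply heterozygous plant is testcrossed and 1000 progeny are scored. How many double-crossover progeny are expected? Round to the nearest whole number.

16

Map distances give recombination frequencies of 0.170 and 0.220 for the two intervals.
With interference 0.58 (so coincidence = 0.42), expected double-crossover frequency = 0.170 × 0.220 × 0.42 = 0.01571.
Expected number = 0.01571 × 1000 = 15.71 ≈ 16.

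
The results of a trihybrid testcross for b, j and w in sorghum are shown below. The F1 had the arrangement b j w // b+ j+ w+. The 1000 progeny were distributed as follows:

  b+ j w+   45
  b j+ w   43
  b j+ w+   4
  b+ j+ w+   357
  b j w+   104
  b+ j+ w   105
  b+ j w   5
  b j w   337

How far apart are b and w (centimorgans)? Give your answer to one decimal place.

21.8 centimorgans

The two rarest classes, b+ j w and b j+ w+, are the double crossovers. Comparing them with the parentals, only the b allele has switched, so b is the middle locus and the order is w – b – j.
Crossovers in the w–b interval produce the single-crossover classes b j w+ and b+ j+ w (104 + 105 = 209) plus the double crossovers (9).
RF(w–b) = (209 + 9) / 1000 = 218/1000 = 0.2180 → 21.8 centimorgans.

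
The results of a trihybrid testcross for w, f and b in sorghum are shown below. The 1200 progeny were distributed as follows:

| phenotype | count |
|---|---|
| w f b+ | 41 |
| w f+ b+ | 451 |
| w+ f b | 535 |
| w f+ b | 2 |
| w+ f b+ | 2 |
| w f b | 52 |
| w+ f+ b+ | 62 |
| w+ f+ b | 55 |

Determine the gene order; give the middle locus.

The two most frequent reciprocal classes, w f+ b+ and w+ f b, are the parental types, so the F1 was w f+ b+ / w+ f b.
The two rarest classes, w f+ b and w+ f b+, are the double crossovers. Comparing them with the parentals, only the b allele has switched, so b is the middle locus and the order is f – b – w.

b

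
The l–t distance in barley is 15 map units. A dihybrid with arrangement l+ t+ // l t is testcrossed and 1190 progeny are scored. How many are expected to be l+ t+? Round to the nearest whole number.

506

A map distance of 15 map units corresponds to a recombination frequency of 0.150.
The F1 is l+ t+ / l t, so l+ t+ is a parental gamete class with expected frequency (1 − r)/2 = 0.850/2 = 0.4250.
Expected number = 0.4250 × 1190 = 505.75 ≈ 506.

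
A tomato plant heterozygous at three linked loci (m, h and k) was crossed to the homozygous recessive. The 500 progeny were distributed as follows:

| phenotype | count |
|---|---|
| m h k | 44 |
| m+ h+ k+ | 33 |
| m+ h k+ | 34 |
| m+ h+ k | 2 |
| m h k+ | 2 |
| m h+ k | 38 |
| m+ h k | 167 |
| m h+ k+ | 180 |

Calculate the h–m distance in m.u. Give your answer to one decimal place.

16.2 m.u.

The two most frequent reciprocal classes, m h+ k+ and m+ h k, are the parental types, so the F1 was m h+ k+ / m+ h k.
The two rarest classes, m h k+ and m+ h+ k, are the double crossovers. Comparing them with the parentals, only the h allele has switched, so h is the middle locus and the order is k – h – m.
Crossovers in the h–m interval produce the single-crossover classes m+ h+ k+ and m h k (33 + 44 = 77) plus the double crossovers (4).
RF(h–m) = (77 + 4) / 500 = 81/500 = 0.1620 → 16.2 m.u.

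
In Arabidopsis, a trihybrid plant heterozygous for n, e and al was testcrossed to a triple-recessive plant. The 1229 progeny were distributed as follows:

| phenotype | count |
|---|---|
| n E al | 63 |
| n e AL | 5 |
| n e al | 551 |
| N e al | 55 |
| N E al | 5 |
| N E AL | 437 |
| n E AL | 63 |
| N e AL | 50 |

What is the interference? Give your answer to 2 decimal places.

0.22

The two most frequent reciprocal classes, n e al and N E AL, are the parental types, so the F1 was n e al / N E AL.
The two rarest classes, n e AL and N E al, are the double crossovers. Comparing them with the parentals, only the al allele has switched, so al is the middle locus and the order is e – al – n.
e–al: (113 + 10)/1229 = 0.1001; al–n: (118 + 10)/1229 = 0.1041.
Expected DCO frequency = 0.1001 × 0.1041 ≈ 0.01042; observed = 10/1229 ≈ 0.00814.
Coefficient of coincidence = 0.00814/0.01042 ≈ 0.78; interference = 1 − 0.78 = 0.22.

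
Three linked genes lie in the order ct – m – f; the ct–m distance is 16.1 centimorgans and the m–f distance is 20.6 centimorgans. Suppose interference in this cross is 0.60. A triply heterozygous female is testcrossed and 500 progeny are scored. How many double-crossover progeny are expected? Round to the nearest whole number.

7

Map distances give recombination frequencies of 0.161 and 0.206 for the two intervals.
With interference 0.60 (so coincidence = 0.40), expected double-crossover frequency = 0.161 × 0.206 × 0.40 = 0.01327.
Expected number = 0.01327 × 500 = 6.63 ≈ 7.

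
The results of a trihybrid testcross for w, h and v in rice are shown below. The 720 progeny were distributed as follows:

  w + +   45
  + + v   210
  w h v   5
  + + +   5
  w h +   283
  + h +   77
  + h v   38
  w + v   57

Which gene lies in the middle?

v

The two most frequent reciprocal classes, w h + and + + v, are the parental types, so the F1 was w h + / + + v.
The two rarest classes, w h v and + + +, are the double crossovers. Comparing them with the parentals, only the v allele has switched, so v is the middle locus and the order is w – v – h.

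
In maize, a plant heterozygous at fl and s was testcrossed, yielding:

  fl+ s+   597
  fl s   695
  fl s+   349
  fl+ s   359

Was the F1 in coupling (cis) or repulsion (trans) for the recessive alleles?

The two most frequent classes are fl+ s+ (597) and fl s (695); these are the parental (non-recombinant) types.
So the F1 carried fl+ s+ on one chromosome and fl s on the other — the recessive alleles are on the same chromosome (cis / coupling).

cis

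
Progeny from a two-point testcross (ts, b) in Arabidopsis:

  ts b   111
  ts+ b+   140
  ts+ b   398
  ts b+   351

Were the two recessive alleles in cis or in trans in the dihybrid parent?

The two most frequent classes are ts+ b (398) and ts b+ (351); these are the parental (non-recombinant) types.
So the F1 carried ts+ b on one chromosome and ts b+ on the other — the recessive alleles are on opposite chromosomes (trans / repulsion).

trans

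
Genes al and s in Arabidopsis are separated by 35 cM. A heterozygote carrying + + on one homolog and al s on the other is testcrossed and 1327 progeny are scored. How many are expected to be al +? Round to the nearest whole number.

A map distance of 35 cM corresponds to a recombination frequency of 0.350.
The F1 is + + / al s, so al + is a recombinant gamete class with expected frequency r/2 = 0.350/2 = 0.1750.
Expected number = 0.1750 × 1327 = 232.22 ≈ 232.

232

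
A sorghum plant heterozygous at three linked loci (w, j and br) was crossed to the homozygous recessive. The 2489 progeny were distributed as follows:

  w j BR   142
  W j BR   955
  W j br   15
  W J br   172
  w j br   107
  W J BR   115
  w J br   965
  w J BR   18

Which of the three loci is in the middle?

The two most frequent reciprocal classes, W j BR and w J br, are the parental types, so the F1 was W j BR / w J br.
The two rarest classes, W j br and w J BR, are the double crossovers. Comparing them with the parentals, only the br allele has switched, so br is the middle locus and the order is j – br – w.

br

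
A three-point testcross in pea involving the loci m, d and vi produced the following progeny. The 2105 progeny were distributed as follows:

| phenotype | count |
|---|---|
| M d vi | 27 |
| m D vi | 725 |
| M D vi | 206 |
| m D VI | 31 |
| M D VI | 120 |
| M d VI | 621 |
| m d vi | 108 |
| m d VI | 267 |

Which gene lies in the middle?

The two most frequent reciprocal classes, M d VI and m D vi, are the parental types, so the F1 was M d VI / m D vi.
The two rarest classes, M d vi and m D VI, are the double crossovers. Comparing them with the parentals, only the vi allele has switched, so vi is the middle locus and the order is d – vi – m.

vi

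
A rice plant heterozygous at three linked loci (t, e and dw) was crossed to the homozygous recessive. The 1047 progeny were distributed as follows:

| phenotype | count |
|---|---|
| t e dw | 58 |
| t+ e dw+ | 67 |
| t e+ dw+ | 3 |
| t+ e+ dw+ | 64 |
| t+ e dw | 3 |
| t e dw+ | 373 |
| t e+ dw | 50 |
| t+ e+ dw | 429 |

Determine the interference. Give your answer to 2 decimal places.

0.60

The two most frequent reciprocal classes, t+ e+ dw and t e dw+, are the parental types, so the F1 was t+ e+ dw / t e dw+.
The two rarest classes, t+ e dw and t e+ dw+, are the double crossovers. Comparing them with the parentals, only the e allele has switched, so e is the middle locus and the order is t – e – dw.
t–e: (117 + 6)/1047 = 0.1175; e–dw: (122 + 6)/1047 = 0.1223.
Expected DCO frequency = 0.1175 × 0.1223 ≈ 0.01437; observed = 6/1047 ≈ 0.00573.
Coefficient of coincidence = 0.00573/0.01437 ≈ 0.40; interference = 1 − 0.40 = 0.60.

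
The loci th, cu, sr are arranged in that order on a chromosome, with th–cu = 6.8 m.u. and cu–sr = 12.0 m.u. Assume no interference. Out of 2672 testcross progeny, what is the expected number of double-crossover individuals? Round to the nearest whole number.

Map distances give recombination frequencies of 0.068 and 0.120 for the two intervals.
With no interference, expected double-crossover frequency = 0.068 × 0.120 = 0.00816.
Expected number = 0.00816 × 2672 = 21.80 ≈ 22.

22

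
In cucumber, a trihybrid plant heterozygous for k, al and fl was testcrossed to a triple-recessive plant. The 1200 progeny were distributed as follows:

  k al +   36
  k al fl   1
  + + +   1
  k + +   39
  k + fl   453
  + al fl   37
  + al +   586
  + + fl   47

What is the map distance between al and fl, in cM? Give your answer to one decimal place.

The two most frequent reciprocal classes, + al + and k + fl, are the parental types, so the F1 was + al + / k + fl.
The two rarest classes, + + + and k al fl, are the double crossovers. Comparing them with the parentals, only the al allele has switched, so al is the middle locus and the order is k – al – fl.
Crossovers in the al–fl interval produce the single-crossover classes + al fl and k + + (37 + 39 = 76) plus the double crossovers (2).
RF(al–fl) = (76 + 2) / 1200 = 78/1200 = 0.0650 → 6.5 cM.

6.5 cM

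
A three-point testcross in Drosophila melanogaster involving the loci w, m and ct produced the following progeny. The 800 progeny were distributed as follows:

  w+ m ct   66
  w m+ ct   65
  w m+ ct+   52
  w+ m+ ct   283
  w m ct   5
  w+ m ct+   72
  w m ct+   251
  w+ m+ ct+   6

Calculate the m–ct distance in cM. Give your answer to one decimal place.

The two most frequent reciprocal classes, w m ct+ and w+ m+ ct, are the parental types, so the F1 was w m ct+ / w+ m+ ct.
The two rarest classes, w m ct and w+ m+ ct+, are the double crossovers. Comparing them with the parentals, only the ct allele has switched, so ct is the middle locus and the order is w – ct – m.
Crossovers in the ct–m interval produce the single-crossover classes w m+ ct+ and w+ m ct (52 + 66 = 118) plus the double crossovers (11).
RF(ct–m) = (118 + 11) / 800 = 129/800 = 0.1613 → 16.1 cM.

16.1 cM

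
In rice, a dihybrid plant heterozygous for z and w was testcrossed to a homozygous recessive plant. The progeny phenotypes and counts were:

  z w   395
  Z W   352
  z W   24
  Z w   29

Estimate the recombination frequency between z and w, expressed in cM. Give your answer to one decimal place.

The two most frequent classes, Z W (352) and z w (395), are the parental types, so the F1 was Z W / z w.
The recombinant classes are Z w and z W: 29 + 24 = 53.
Recombination frequency = 53/800 = 0.0663 ≈ 6.6%, i.e. 6.6 cM.

6.6 cM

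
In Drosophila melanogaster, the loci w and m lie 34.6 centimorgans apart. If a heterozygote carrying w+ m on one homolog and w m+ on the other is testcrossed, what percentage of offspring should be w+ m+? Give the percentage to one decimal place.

A map distance of 34.6 centimorgans corresponds to a recombination frequency of 0.346.
The F1 is w+ m / w m+, so w+ m+ is a recombinant gamete class with expected frequency r/2 = 0.346/2 = 0.1730.
That is 0.1730 = 17.3% of the progeny.

17.3%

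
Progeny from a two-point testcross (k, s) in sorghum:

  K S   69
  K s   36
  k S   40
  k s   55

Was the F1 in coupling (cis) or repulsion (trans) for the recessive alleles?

The two most frequent classes are K S (69) and k s (55); these are the parental (non-recombinant) types.
So the F1 carried K S on one chromosome and k s on the other — the recessive alleles are on the same chromosome (cis / coupling).

cis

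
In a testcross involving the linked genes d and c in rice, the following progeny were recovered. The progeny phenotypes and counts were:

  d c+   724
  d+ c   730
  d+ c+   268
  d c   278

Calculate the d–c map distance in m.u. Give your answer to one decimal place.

The two most frequent classes, d+ c (730) and d c+ (724), are the parental types, so the F1 was d+ c / d c+.
The recombinant classes are d+ c+ and d c: 268 + 278 = 546.
Recombination frequency = 546/2000 = 0.2730 ≈ 27.3%, i.e. 27.3 m.u.

27.3 m.u.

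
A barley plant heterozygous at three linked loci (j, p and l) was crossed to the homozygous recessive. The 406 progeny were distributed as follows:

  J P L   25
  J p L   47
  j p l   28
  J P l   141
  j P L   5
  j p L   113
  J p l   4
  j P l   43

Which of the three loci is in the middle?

The two most frequent reciprocal classes, J P l and j p L, are the parental types, so the F1 was J P l / j p L.
The two rarest classes, J p l and j P L, are the double crossovers. Comparing them with the parentals, only the p allele has switched, so p is the middle locus and the order is l – p – j.

p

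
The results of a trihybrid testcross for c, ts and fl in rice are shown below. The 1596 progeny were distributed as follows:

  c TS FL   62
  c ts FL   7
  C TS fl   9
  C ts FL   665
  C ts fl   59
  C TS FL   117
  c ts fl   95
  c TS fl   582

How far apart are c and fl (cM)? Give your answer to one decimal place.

The two most frequent reciprocal classes, C ts FL and c TS fl, are the parental types, so the F1 was C ts FL / c TS fl.
The two rarest classes, c ts FL and C TS fl, are the double crossovers. Comparing them with the parentals, only the c allele has switched, so c is the middle locus and the order is ts – c – fl.
Crossovers in the c–fl interval produce the single-crossover classes C ts fl and c TS FL (59 + 62 = 121) plus the double crossovers (16).
RF(c–fl) = (121 + 16) / 1596 = 137/1596 = 0.0858 → 8.6 cM.

8.6 cM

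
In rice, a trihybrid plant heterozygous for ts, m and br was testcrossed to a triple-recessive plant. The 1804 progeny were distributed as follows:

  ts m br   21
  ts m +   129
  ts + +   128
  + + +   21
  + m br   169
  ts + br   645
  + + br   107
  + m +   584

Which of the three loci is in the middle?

m

The two most frequent reciprocal classes, + m + and ts + br, are the parental types, so the F1 was + m + / ts + br.
The two rarest classes, + + + and ts m br, are the double crossovers. Comparing them with the parentals, only the m allele has switched, so m is the middle locus and the order is ts – m – br.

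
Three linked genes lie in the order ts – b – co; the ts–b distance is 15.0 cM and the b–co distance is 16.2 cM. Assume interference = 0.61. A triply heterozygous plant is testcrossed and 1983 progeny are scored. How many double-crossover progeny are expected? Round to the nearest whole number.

19

Map distances give recombination frequencies of 0.150 and 0.162 for the two intervals.
With interference 0.61 (so coincidence = 0.39), expected double-crossover frequency = 0.150 × 0.162 × 0.39 = 0.00948.
Expected number = 0.00948 × 1983 = 18.79 ≈ 19.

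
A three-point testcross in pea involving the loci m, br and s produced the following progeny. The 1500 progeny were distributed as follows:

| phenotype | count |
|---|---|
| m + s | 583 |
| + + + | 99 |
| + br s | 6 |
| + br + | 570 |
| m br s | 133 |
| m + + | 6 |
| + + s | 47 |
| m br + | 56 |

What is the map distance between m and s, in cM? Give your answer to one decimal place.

The two most frequent reciprocal classes, + br + and m + s, are the parental types, so the F1 was + br + / m + s.
The two rarest classes, + br s and m + +, are the double crossovers. Comparing them with the parentals, only the s allele has switched, so s is the middle locus and the order is m – s – br.
Crossovers in the m–s interval produce the single-crossover classes m br + and + + s (56 + 47 = 103) plus the double crossovers (12).
RF(m–s) = (103 + 12) / 1500 = 115/1500 = 0.0767 → 7.7 cM.

7.7 cM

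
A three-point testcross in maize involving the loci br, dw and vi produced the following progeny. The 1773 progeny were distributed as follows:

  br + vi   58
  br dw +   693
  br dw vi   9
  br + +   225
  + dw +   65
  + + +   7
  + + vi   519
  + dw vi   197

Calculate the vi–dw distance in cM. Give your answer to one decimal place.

24.7 cM

The two most frequent reciprocal classes, + + vi and br dw +, are the parental types, so the F1 was + + vi / br dw +.
The two rarest classes, + + + and br dw vi, are the double crossovers. Comparing them with the parentals, only the vi allele has switched, so vi is the middle locus and the order is br – vi – dw.
Crossovers in the vi–dw interval produce the single-crossover classes + dw vi and br + + (197 + 225 = 422) plus the double crossovers (16).
RF(vi–dw) = (422 + 16) / 1773 = 438/1773 = 0.2470 → 24.7 cM.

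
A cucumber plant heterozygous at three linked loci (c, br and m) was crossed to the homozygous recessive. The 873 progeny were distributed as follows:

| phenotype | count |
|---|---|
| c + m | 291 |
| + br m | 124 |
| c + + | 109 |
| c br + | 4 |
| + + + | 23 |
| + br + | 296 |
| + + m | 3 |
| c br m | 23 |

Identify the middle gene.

c

The two most frequent reciprocal classes, + br + and c + m, are the parental types, so the F1 was + br + / c + m.
The two rarest classes, c br + and + + m, are the double crossovers. Comparing them with the parentals, only the c allele has switched, so c is the middle locus and the order is br – c – m.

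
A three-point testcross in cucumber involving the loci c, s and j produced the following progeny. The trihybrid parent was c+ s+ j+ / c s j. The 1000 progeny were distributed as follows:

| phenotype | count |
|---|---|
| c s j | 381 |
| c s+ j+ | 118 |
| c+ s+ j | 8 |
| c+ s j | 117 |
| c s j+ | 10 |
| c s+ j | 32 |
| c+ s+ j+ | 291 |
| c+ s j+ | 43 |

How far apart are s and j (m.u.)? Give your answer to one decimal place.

The two rarest classes, c+ s+ j and c s j+, are the double crossovers. Comparing them with the parentals, only the j allele has switched, so j is the middle locus and the order is c – j – s.
Crossovers in the j–s interval produce the single-crossover classes c+ s j+ and c s+ j (43 + 32 = 75) plus the double crossovers (18).
RF(j–s) = (75 + 18) / 1000 = 93/1000 = 0.0930 → 9.3 m.u.

9.3 m.u.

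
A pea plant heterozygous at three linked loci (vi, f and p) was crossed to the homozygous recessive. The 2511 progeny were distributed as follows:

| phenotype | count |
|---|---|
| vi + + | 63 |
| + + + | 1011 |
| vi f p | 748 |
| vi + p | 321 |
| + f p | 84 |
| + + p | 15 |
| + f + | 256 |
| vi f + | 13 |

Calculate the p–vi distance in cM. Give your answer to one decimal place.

The two most frequent reciprocal classes, + + + and vi f p, are the parental types, so the F1 was + + + / vi f p.
The two rarest classes, + + p and vi f +, are the double crossovers. Comparing them with the parentals, only the p allele has switched, so p is the middle locus and the order is vi – p – f.
Crossovers in the vi–p interval produce the single-crossover classes vi + + and + f p (63 + 84 = 147) plus the double crossovers (28).
RF(vi–p) = (147 + 28) / 2511 = 175/2511 = 0.0697 → 7.0 cM.

7.0 cM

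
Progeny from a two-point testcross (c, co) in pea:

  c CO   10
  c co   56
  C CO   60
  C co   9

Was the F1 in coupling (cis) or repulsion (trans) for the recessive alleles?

cis

The two most frequent classes are C CO (60) and c co (56); these are the parental (non-recombinant) types.
So the F1 carried C CO on one chromosome and c co on the other — the recessive alleles are on the same chromosome (cis / coupling).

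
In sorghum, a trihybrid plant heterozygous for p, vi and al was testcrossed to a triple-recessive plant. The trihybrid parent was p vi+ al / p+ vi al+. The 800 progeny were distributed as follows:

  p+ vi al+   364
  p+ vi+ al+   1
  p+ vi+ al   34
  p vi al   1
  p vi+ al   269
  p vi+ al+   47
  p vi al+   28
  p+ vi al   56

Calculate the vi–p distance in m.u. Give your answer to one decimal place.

The two rarest classes, p vi al and p+ vi+ al+, are the double crossovers. Comparing them with the parentals, only the vi allele has switched, so vi is the middle locus and the order is al – vi – p.
Crossovers in the vi–p interval produce the single-crossover classes p+ vi+ al and p vi al+ (34 + 28 = 62) plus the double crossovers (2).
RF(vi–p) = (62 + 2) / 800 = 64/800 = 0.0800 → 8.0 m.u.

8.0 m.u.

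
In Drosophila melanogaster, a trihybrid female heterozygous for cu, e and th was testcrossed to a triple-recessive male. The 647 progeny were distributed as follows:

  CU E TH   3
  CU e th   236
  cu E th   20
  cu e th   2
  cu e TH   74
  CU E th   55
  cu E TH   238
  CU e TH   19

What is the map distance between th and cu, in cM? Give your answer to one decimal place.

6.8 cM

The two most frequent reciprocal classes, CU e th and cu E TH, are the parental types, so the F1 was CU e th / cu E TH.
The two rarest classes, cu e th and CU E TH, are the double crossovers. Comparing them with the parentals, only the cu allele has switched, so cu is the middle locus and the order is th – cu – e.
Crossovers in the th–cu interval produce the single-crossover classes CU e TH and cu E th (19 + 20 = 39) plus the double crossovers (5).
RF(th–cu) = (39 + 5) / 647 = 44/647 = 0.0680 → 6.8 cM.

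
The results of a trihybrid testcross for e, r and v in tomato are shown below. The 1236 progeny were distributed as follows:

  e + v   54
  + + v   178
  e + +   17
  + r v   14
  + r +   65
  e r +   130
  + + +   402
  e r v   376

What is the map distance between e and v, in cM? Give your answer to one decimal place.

27.4 cM

The two most frequent reciprocal classes, + + + and e r v, are the parental types, so the F1 was + + + / e r v.
The two rarest classes, e + + and + r v, are the double crossovers. Comparing them with the parentals, only the e allele has switched, so e is the middle locus and the order is r – e – v.
Crossovers in the e–v interval produce the single-crossover classes + + v and e r + (178 + 130 = 308) plus the double crossovers (31).
RF(e–v) = (308 + 31) / 1236 = 339/1236 = 0.2743 → 27.4 cM.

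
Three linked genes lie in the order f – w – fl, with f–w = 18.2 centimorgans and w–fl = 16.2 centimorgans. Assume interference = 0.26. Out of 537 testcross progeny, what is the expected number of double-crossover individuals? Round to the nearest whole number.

Map distances give recombination frequencies of 0.182 and 0.162 for the two intervals.
With interference 0.26 (so coincidence = 0.74), expected double-crossover frequency = 0.182 × 0.162 × 0.74 = 0.02182.
Expected number = 0.02182 × 537 = 11.72 ≈ 12.

12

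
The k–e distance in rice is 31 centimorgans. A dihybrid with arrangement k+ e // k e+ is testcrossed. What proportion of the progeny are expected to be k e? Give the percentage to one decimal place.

A map distance of 31 centimorgans corresponds to a recombination frequency of 0.310.
The F1 is k+ e / k e+, so k e is a recombinant gamete class with expected frequency r/2 = 0.310/2 = 0.1550.
That is 0.1550 = 15.5% of the progeny.

15.5%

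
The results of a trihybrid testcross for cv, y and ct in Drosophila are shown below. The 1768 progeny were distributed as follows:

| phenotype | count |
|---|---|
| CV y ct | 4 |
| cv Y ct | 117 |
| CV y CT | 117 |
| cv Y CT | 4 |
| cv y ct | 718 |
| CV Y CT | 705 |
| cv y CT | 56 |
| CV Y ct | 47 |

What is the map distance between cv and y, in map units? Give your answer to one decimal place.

The two most frequent reciprocal classes, CV Y CT and cv y ct, are the parental types, so the F1 was CV Y CT / cv y ct.
The two rarest classes, cv Y CT and CV y ct, are the double crossovers. Comparing them with the parentals, only the cv allele has switched, so cv is the middle locus and the order is ct – cv – y.
Crossovers in the cv–y interval produce the single-crossover classes CV y CT and cv Y ct (117 + 117 = 234) plus the double crossovers (8).
RF(cv–y) = (234 + 8) / 1768 = 242/1768 = 0.1369 → 13.7 map units.

13.7 map units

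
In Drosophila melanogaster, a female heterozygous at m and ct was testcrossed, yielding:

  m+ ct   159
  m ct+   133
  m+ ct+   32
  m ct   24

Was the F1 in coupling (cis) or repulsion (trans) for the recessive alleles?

trans

The two most frequent classes are m+ ct (159) and m ct+ (133); these are the parental (non-recombinant) types.
So the F1 carried m+ ct on one chromosome and m ct+ on the other — the recessive alleles are on opposite chromosomes (trans / repulsion).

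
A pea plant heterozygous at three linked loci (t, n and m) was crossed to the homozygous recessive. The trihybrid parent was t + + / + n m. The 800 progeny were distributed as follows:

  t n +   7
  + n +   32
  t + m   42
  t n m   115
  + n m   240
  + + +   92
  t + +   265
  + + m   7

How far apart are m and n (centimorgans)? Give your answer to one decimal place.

The two rarest classes, t n + and + + m, are the double crossovers. Comparing them with the parentals, only the n allele has switched, so n is the middle locus and the order is t – n – m.
Crossovers in the n–m interval produce the single-crossover classes t + m and + n + (42 + 32 = 74) plus the double crossovers (14).
RF(n–m) = (74 + 14) / 800 = 88/800 = 0.1100 → 11.0 centimorgans.

11.0 centimorgans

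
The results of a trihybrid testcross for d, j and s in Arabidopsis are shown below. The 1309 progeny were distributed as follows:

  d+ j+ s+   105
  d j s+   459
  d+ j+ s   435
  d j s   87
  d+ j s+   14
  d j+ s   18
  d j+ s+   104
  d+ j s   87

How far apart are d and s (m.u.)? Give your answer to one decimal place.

17.1 m.u.

The two most frequent reciprocal classes, d+ j+ s and d j s+, are the parental types, so the F1 was d+ j+ s / d j s+.
The two rarest classes, d j+ s and d+ j s+, are the double crossovers. Comparing them with the parentals, only the d allele has switched, so d is the middle locus and the order is j – d – s.
Crossovers in the d–s interval produce the single-crossover classes d+ j+ s+ and d j s (105 + 87 = 192) plus the double crossovers (32).
RF(d–s) = (192 + 32) / 1309 = 224/1309 = 0.1711 → 17.1 m.u.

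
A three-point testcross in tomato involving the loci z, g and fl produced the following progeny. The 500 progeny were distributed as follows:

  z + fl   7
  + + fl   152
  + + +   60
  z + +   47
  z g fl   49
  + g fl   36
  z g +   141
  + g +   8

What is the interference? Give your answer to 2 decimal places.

The two most frequent reciprocal classes, + + fl and z g +, are the parental types, so the F1 was + + fl / z g +.
The two rarest classes, z + fl and + g +, are the double crossovers. Comparing them with the parentals, only the z allele has switched, so z is the middle locus and the order is fl – z – g.
fl–z: (109 + 15)/500 = 0.2480; z–g: (83 + 15)/500 = 0.1960.
Expected DCO frequency = 0.2480 × 0.1960 ≈ 0.04861; observed = 15/500 ≈ 0.03000.
Coefficient of coincidence = 0.03000/0.04861 ≈ 0.62; interference = 1 − 0.62 = 0.38.

0.38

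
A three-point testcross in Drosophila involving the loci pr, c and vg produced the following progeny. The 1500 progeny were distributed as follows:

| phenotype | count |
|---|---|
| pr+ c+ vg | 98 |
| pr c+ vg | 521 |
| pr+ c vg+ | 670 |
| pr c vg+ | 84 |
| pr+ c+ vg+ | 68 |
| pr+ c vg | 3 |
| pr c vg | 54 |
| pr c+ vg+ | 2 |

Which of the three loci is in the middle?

vg

The two most frequent reciprocal classes, pr+ c vg+ and pr c+ vg, are the parental types, so the F1 was pr+ c vg+ / pr c+ vg.
The two rarest classes, pr+ c vg and pr c+ vg+, are the double crossovers. Comparing them with the parentals, only the vg allele has switched, so vg is the middle locus and the order is c – vg – pr.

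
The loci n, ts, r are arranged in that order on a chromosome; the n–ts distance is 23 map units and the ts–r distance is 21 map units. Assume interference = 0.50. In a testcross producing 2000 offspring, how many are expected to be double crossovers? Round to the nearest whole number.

48

Map distances give recombination frequencies of 0.230 and 0.210 for the two intervals.
With interference 0.50 (so coincidence = 0.50), expected double-crossover frequency = 0.230 × 0.210 × 0.50 = 0.02415.
Expected number = 0.02415 × 2000 = 48.30 ≈ 48.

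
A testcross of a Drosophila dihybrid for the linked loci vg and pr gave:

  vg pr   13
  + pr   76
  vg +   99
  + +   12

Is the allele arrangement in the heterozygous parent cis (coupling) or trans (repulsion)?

trans

The two most frequent classes are + pr (76) and vg + (99); these are the parental (non-recombinant) types.
So the F1 carried + pr on one chromosome and vg + on the other — the recessive alleles are on opposite chromosomes (trans / repulsion).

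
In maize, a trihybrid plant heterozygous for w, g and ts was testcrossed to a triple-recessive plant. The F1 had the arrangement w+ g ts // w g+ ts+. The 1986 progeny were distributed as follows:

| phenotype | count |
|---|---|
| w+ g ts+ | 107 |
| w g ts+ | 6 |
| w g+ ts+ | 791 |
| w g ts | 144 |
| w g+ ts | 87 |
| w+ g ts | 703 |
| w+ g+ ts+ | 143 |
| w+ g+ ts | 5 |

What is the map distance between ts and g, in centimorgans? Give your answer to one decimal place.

10.3 centimorgans

The two rarest classes, w+ g+ ts and w g ts+, are the double crossovers. Comparing them with the parentals, only the g allele has switched, so g is the middle locus and the order is ts – g – w.
Crossovers in the ts–g interval produce the single-crossover classes w+ g ts+ and w g+ ts (107 + 87 = 194) plus the double crossovers (11).
RF(ts–g) = (194 + 11) / 1986 = 205/1986 = 0.1032 → 10.3 centimorgans.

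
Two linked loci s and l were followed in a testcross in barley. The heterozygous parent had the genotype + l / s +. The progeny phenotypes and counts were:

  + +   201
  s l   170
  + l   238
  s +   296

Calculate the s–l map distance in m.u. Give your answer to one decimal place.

41.0 m.u.

The recombinant classes are + + and s l: 201 + 170 = 371.
Recombination frequency = 371/905 = 0.4099 ≈ 41.0%, i.e. 41.0 m.u.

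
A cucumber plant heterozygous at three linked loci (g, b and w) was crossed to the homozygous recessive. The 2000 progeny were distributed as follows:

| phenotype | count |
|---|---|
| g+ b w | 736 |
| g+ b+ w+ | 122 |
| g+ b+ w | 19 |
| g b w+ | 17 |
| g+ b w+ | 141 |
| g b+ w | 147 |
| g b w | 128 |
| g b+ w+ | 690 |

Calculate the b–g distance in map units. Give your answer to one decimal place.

14.3 map units

The two most frequent reciprocal classes, g b+ w+ and g+ b w, are the parental types, so the F1 was g b+ w+ / g+ b w.
The two rarest classes, g b w+ and g+ b+ w, are the double crossovers. Comparing them with the parentals, only the b allele has switched, so b is the middle locus and the order is w – b – g.
Crossovers in the b–g interval produce the single-crossover classes g+ b+ w+ and g b w (122 + 128 = 250) plus the double crossovers (36).
RF(b–g) = (250 + 36) / 2000 = 286/2000 = 0.1430 → 14.3 map units.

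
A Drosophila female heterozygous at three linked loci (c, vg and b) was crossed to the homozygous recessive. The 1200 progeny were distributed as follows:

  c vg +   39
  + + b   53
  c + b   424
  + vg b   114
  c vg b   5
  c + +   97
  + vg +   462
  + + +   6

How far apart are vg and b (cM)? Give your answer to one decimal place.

The two most frequent reciprocal classes, + vg + and c + b, are the parental types, so the F1 was + vg + / c + b.
The two rarest classes, + + + and c vg b, are the double crossovers. Comparing them with the parentals, only the vg allele has switched, so vg is the middle locus and the order is c – vg – b.
Crossovers in the vg–b interval produce the single-crossover classes + vg b and c + + (114 + 97 = 211) plus the double crossovers (11).
RF(vg–b) = (211 + 11) / 1200 = 222/1200 = 0.1850 → 18.5 cM.

18.5 cM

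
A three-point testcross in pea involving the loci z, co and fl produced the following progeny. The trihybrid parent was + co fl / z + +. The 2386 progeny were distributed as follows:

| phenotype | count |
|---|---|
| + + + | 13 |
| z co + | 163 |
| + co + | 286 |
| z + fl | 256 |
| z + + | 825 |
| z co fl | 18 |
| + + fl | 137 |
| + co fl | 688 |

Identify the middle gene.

z

The two rarest classes, z co fl and + + +, are the double crossovers. Comparing them with the parentals, only the z allele has switched, so z is the middle locus and the order is co – z – fl.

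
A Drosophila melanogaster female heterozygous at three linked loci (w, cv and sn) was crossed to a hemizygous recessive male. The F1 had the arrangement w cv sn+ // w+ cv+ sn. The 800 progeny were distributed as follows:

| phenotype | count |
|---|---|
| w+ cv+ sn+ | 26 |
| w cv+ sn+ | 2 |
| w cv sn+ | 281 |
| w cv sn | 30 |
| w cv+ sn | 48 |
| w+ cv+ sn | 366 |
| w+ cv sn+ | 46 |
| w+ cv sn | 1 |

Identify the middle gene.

The two rarest classes, w cv+ sn+ and w+ cv sn, are the double crossovers. Comparing them with the parentals, only the cv allele has switched, so cv is the middle locus and the order is sn – cv – w.

cv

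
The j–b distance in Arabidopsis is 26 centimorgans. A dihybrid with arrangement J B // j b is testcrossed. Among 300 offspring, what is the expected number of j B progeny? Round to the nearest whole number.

39

A map distance of 26 centimorgans corresponds to a recombination frequency of 0.260.
The F1 is J B / j b, so j B is a recombinant gamete class with expected frequency r/2 = 0.260/2 = 0.1300.
Expected number = 0.1300 × 300 = 39.00 ≈ 39.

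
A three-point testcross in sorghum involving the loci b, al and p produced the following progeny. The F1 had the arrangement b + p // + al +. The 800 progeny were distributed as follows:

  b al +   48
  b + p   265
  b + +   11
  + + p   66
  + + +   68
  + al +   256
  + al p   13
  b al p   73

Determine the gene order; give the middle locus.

The two rarest classes, b + + and + al p, are the double crossovers. Comparing them with the parentals, only the p allele has switched, so p is the middle locus and the order is al – p – b.

p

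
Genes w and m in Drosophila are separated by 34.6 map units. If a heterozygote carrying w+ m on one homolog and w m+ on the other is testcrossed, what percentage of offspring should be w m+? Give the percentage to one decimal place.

A map distance of 34.6 map units corresponds to a recombination frequency of 0.346.
The F1 is w+ m / w m+, so w m+ is a parental gamete class with expected frequency (1 − r)/2 = 0.654/2 = 0.3270.
That is 0.3270 = 32.7% of the progeny.

32.7%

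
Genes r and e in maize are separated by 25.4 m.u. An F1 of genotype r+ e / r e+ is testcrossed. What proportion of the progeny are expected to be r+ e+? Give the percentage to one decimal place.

12.7%

A map distance of 25.4 m.u. corresponds to a recombination frequency of 0.254.
The F1 is r+ e / r e+, so r+ e+ is a recombinant gamete class with expected frequency r/2 = 0.254/2 = 0.1270.
That is 0.1270 = 12.7% of the progeny.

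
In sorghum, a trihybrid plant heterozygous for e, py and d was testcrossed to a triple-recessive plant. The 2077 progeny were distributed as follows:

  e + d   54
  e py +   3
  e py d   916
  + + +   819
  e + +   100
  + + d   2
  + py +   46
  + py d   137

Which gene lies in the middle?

The two most frequent reciprocal classes, + + + and e py d, are the parental types, so the F1 was + + + / e py d.
The two rarest classes, + + d and e py +, are the double crossovers. Comparing them with the parentals, only the d allele has switched, so d is the middle locus and the order is e – d – py.

d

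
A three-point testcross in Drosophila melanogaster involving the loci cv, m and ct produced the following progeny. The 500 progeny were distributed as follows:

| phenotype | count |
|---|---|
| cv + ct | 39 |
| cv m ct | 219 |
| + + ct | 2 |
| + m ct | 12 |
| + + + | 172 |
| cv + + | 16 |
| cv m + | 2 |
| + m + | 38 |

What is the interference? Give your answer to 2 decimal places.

The two most frequent reciprocal classes, cv m ct and + + +, are the parental types, so the F1 was cv m ct / + + +.
The two rarest classes, cv m + and + + ct, are the double crossovers. Comparing them with the parentals, only the ct allele has switched, so ct is the middle locus and the order is cv – ct – m.
cv–ct: (28 + 4)/500 = 0.0640; ct–m: (77 + 4)/500 = 0.1620.
Expected DCO frequency = 0.0640 × 0.1620 ≈ 0.01037; observed = 4/500 ≈ 0.00800.
Coefficient of coincidence = 0.00800/0.01037 ≈ 0.77; interference = 1 − 0.77 = 0.23.

0.23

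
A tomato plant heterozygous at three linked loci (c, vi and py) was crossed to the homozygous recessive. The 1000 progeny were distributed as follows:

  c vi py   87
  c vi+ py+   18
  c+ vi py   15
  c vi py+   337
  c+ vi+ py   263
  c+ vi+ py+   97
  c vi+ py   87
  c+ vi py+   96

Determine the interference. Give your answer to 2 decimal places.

0.30

The two most frequent reciprocal classes, c+ vi+ py and c vi py+, are the parental types, so the F1 was c+ vi+ py / c vi py+.
The two rarest classes, c+ vi py and c vi+ py+, are the double crossovers. Comparing them with the parentals, only the vi allele has switched, so vi is the middle locus and the order is py – vi – c.
py–vi: (184 + 33)/1000 = 0.2170; vi–c: (183 + 33)/1000 = 0.2160.
Expected DCO frequency = 0.2170 × 0.2160 ≈ 0.04687; observed = 33/1000 ≈ 0.03300.
Coefficient of coincidence = 0.03300/0.04687 ≈ 0.70; interference = 1 − 0.70 = 0.30.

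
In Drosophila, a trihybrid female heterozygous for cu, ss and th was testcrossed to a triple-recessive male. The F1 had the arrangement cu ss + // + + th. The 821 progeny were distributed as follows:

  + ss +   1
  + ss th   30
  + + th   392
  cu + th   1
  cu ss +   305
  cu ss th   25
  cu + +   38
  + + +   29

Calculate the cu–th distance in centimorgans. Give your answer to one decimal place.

6.8 centimorgans

The two rarest classes, + ss + and cu + th, are the double crossovers. Comparing them with the parentals, only the cu allele has switched, so cu is the middle locus and the order is ss – cu – th.
Crossovers in the cu–th interval produce the single-crossover classes cu ss th and + + + (25 + 29 = 54) plus the double crossovers (2).
RF(cu–th) = (54 + 2) / 821 = 56/821 = 0.0682 → 6.8 centimorgans.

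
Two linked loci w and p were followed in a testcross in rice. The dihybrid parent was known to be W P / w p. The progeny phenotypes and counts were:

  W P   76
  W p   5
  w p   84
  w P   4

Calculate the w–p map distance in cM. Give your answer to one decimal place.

The recombinant classes are W p and w P: 5 + 4 = 9.
Recombination frequency = 9/169 = 0.0533 ≈ 5.3%, i.e. 5.3 cM.

5.3 cM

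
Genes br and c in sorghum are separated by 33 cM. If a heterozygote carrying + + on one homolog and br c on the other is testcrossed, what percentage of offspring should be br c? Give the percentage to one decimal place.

33.5%

A map distance of 33 cM corresponds to a recombination frequency of 0.330.
The F1 is + + / br c, so br c is a parental gamete class with expected frequency (1 − r)/2 = 0.670/2 = 0.3350.
That is 0.3350 = 33.5% of the progeny.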